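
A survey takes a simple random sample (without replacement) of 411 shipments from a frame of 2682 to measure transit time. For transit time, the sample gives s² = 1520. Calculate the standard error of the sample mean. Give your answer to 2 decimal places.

1.77

Under SRS without replacement, Var(ȳ) = (1 − f)·s²/n with f = n/N = 411/2682 = 0.15324385.
Var(ȳ) = (1 − 0.15324385)·1520/411 = 0.84675615·3.6982968 = 3.1315556.
SE(ȳ) = √(3.1315556) = 1.77.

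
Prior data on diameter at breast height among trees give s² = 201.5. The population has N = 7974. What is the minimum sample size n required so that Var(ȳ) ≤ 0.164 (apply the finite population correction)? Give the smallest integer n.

1065

Without fpc, n₀ = s²/D = 201.5/0.164 = 1228.6585.
With fpc, (1 − n/N)·s²/n ≤ D requires n ≥ n₀/(1 + n₀/N) = 1228.6585/(1 + 1228.6585/7974) = 1064.6188.
Rounding up, n = 1065.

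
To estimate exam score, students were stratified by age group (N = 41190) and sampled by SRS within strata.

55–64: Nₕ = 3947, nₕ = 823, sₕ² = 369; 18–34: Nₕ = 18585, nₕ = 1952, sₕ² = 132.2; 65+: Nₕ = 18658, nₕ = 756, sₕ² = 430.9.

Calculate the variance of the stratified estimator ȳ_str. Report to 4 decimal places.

0.1278

Var(ȳ_str) = Σₕ Wₕ²(1 − fₕ)sₕ²/nₕ with Wₕ = Nₕ/N, N = 41190.
55–64: Wₕ = 0.09582423; term = 0.09582423²·(1 − 0.20851279)·369/823 = 0.0032585253.
18–34: Wₕ = 0.45120175; term = 0.45120175²·(1 − 0.10503094)·132.2/1952 = 0.012339604.
65+: Wₕ = 0.45297402; term = 0.45297402²·(1 − 0.04051881)·430.9/756 = 0.1122116.
Sum = 0.12780973.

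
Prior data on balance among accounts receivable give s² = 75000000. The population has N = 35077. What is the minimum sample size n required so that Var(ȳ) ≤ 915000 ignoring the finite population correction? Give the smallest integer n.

Without fpc, n₀ = s²/D = 75000000/915000 = 81.9672.
Rounding up, n = 82.

82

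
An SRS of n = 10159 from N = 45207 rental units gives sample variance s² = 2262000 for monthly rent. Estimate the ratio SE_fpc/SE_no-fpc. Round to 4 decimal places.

f = n/N = 10159/45207 = 0.22472184.
SE_no-fpc = √(s²/n) = 14.921786; SE_fpc = √((1−f)s²/n) = 13.138615.
Ratio = √(1−f) = 0.88049882.

0.8805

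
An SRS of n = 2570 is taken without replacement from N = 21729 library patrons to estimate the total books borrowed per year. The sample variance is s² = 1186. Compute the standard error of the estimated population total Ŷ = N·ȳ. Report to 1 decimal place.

Var(Ŷ) = N²·Var(ȳ) = N²·(1 − n/N)·s²/n.
f = 2570/21729 = 0.11827512; Var(ȳ) = 0.88172488·1186/2570 = 0.40689716.
Var(Ŷ) = 21729² · 0.40689716 = 1.9211627 × 10^8.
SE(Ŷ) = √(1.9211627 × 10^8) = 13860.6.

13860.6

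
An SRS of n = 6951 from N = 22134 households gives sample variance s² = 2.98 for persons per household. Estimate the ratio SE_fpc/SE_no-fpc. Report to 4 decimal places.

0.8282

f = n/N = 6951/22134 = 0.31404175.
SE_no-fpc = √(s²/n) = 0.020705441; SE_fpc = √((1−f)s²/n) = 0.017148784.
Ratio = √(1−f) = 0.82822597.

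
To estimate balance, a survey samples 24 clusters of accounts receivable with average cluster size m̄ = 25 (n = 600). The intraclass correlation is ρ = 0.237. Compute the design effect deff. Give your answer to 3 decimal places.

6.688

deff = 1 + (25 − 1)·0.237 = 1 + 5.688 = 6.688.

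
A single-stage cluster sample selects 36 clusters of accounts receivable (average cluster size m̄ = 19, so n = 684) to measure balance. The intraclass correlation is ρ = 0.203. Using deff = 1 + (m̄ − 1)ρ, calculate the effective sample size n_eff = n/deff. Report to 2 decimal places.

146.97

deff = 1 + (19 − 1)·0.203 = 1 + 3.654 = 4.654.
n_eff = 684 / 4.654 = 146.97.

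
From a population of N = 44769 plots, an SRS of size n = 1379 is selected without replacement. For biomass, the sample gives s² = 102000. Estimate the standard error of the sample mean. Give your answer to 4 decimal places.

Under SRS without replacement, Var(ȳ) = (1 − f)·s²/n with f = n/N = 1379/44769 = 0.03080256.
Var(ȳ) = (1 − 0.03080256)·102000/1379 = 0.96919744·73.966642 = 71.68828.
SE(ȳ) = √(71.68828) = 8.4669.

8.4669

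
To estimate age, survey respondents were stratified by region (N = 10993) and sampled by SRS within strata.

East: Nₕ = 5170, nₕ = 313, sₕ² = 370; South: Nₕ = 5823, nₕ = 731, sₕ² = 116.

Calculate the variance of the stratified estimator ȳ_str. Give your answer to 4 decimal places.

0.2846

Var(ȳ_str) = Σₕ Wₕ²(1 − fₕ)sₕ²/nₕ with Wₕ = Nₕ/N, N = 10993.
East: Wₕ = 0.47029928; term = 0.47029928²·(1 − 0.06054159)·370/313 = 0.24563123.
South: Wₕ = 0.52970072; term = 0.52970072²·(1 − 0.12553666)·116/731 = 0.038935284.
Sum = 0.28456651.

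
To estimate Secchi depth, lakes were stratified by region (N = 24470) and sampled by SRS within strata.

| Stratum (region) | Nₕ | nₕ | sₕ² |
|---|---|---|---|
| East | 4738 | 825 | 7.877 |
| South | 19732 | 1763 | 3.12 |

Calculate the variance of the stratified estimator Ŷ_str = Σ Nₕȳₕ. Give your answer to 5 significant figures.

Var(Ŷ_str) = Σₕ Nₕ²(1 − fₕ)sₕ²/nₕ.
East: 4738²·(1 − 825/4738)·7.877/825 = 177015.71.
South: 19732²·(1 − 1763/19732)·3.12/1763 = 627476.26.
Sum = 804491.97.

804490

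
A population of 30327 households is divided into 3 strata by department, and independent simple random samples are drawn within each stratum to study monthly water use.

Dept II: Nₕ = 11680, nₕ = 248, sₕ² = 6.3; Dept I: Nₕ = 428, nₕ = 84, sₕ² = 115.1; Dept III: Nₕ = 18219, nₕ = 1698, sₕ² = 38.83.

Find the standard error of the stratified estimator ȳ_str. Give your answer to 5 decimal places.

0.10673

Var(ȳ_str) = Σₕ Wₕ²(1 − fₕ)sₕ²/nₕ with Wₕ = Nₕ/N, N = 30327.
Dept II: Wₕ = 0.38513536; term = 0.38513536²·(1 − 0.02123288)·6.3/248 = 0.0036880349.
Dept I: Wₕ = 0.01411284; term = 0.01411284²·(1 − 0.19626168)·115.1/84 = 2.1935086 × 10^-4.
Dept III: Wₕ = 0.60075181; term = 0.60075181²·(1 − 0.09319941)·38.83/1698 = 0.0074839636.
Sum = 0.011391349.
SE = √(0.011391349) = 0.10673.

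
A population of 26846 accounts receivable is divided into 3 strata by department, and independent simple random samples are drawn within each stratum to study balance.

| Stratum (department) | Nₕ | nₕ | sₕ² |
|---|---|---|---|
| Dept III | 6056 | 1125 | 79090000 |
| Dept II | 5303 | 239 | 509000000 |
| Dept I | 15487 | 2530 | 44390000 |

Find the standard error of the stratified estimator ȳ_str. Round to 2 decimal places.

295.22

Var(ȳ_str) = Σₕ Wₕ²(1 − fₕ)sₕ²/nₕ with Wₕ = Nₕ/N, N = 26846.
Dept III: Wₕ = 0.22558295; term = 0.22558295²·(1 − 0.18576618)·79090000/1125 = 2912.9347.
Dept II: Wₕ = 0.19753408; term = 0.19753408²·(1 − 0.04506883)·509000000/239 = 79355.318.
Dept I: Wₕ = 0.57688296; term = 0.57688296²·(1 − 0.16336282)·44390000/2530 = 4885.1422.
Sum = 87153.395.
SE = √(87153.395) = 295.22.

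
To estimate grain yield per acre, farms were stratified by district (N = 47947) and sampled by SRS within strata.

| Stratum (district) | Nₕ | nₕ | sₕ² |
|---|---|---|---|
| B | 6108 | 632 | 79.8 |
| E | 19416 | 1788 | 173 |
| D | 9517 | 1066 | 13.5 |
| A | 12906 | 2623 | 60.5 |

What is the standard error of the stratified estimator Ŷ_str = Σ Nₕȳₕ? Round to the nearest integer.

6436

Var(Ŷ_str) = Σₕ Nₕ²(1 − fₕ)sₕ²/nₕ.
B: 6108²·(1 − 632/6108)·79.8/632 = 4.2232645 × 10^6.
E: 19416²·(1 − 1788/19416)·173/1788 = 3.3116268 × 10^7.
D: 9517²·(1 − 1066/9517)·13.5/1066 = 1.0185556 × 10^6.
A: 12906²·(1 − 2623/12906)·60.5/2623 = 3.061037 × 10^6.
Sum = 4.1419125 × 10^7.
SE = √(4.1419125 × 10^7) = 6436.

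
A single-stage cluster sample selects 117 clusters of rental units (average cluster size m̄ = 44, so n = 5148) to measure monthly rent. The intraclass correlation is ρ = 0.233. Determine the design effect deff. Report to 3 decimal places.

11.019

deff = 1 + (44 − 1)·0.233 = 1 + 10.019 = 11.019.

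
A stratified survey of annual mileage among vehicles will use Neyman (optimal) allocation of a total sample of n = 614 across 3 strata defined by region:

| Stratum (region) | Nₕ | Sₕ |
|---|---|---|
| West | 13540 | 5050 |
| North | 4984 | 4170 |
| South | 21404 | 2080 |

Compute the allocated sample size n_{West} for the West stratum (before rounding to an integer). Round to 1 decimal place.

Neyman allocation: nₕ = n·NₕSₕ / Σⱼ NⱼSⱼ.
Σ NⱼSⱼ = 13540·5050 + 4984·4170 + 21404·2080 = 1.336806 × 10^8.
n_{West} = 614·13540·5050 / (1.336806 × 10^8) = 314.1.

314.1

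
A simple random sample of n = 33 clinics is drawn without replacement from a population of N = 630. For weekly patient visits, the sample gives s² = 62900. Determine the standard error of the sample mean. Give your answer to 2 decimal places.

Under SRS without replacement, Var(ȳ) = (1 − f)·s²/n with f = n/N = 33/630 = 0.05238095.
Var(ȳ) = (1 − 0.05238095)·62900/33 = 0.94761905·1906.0606 = 1806.2193.
SE(ȳ) = √(1806.2193) = 42.50.

42.50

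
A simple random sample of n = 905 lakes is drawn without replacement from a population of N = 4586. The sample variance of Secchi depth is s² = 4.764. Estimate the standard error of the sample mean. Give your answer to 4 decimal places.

0.0650

Under SRS without replacement, Var(ȳ) = (1 − f)·s²/n with f = n/N = 905/4586 = 0.19733973.
Var(ȳ) = (1 − 0.19733973)·4.764/905 = 0.80266027·0.0052640884 = 0.0042252746.
SE(ȳ) = √(0.0042252746) = 0.0650.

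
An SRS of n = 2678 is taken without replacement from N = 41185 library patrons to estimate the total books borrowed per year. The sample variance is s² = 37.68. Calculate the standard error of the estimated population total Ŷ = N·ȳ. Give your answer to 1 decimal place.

Var(Ŷ) = N²·Var(ȳ) = N²·(1 − n/N)·s²/n.
f = 2678/41185 = 0.06502367; Var(ȳ) = 0.93497633·37.68/2678 = 0.013155305.
Var(Ŷ) = 41185² · 0.013155305 = 2.2314084 × 10^7.
SE(Ŷ) = √(2.2314084 × 10^7) = 4723.8.

4723.8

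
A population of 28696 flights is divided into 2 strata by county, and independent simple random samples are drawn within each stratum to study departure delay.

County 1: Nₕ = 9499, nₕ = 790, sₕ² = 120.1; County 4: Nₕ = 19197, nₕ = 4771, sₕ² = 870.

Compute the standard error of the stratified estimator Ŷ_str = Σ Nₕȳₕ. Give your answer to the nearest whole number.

7942

Var(Ŷ_str) = Σₕ Nₕ²(1 − fₕ)sₕ²/nₕ.
County 1: 9499²·(1 − 790/9499)·120.1/790 = 1.2576567 × 10^7.
County 4: 19197²·(1 − 4771/19197)·870/4771 = 5.0499738 × 10^7.
Sum = 6.3076305 × 10^7.
SE = √(6.3076305 × 10^7) = 7942.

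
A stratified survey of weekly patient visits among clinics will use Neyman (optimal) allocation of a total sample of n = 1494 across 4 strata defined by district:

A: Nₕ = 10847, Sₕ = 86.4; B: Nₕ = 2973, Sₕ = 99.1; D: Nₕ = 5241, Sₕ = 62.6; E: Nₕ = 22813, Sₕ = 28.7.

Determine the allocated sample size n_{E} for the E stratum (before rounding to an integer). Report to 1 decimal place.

441.7

Neyman allocation: nₕ = n·NₕSₕ / Σⱼ NⱼSⱼ.
Σ NⱼSⱼ = 10847·86.4 + 2973·99.1 + 5241·62.6 + 22813·28.7 = 2.2146248 × 10^6.
n_{E} = 1494·22813·28.7 / (2.2146248 × 10^6) = 441.7.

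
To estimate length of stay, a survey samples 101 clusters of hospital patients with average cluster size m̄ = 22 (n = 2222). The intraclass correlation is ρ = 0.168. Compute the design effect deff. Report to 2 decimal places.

deff = 1 + (22 − 1)·0.168 = 1 + 3.528 = 4.528.

4.53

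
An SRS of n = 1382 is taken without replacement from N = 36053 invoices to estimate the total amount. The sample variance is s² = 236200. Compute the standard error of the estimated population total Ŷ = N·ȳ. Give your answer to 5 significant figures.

462210

Var(Ŷ) = N²·Var(ȳ) = N²·(1 − n/N)·s²/n.
f = 1382/36053 = 0.03833245; Var(ȳ) = 0.96166755·236200/1382 = 164.36026.
Var(Ŷ) = 36053² · 164.36026 = 2.1363856 × 10^11.
SE(Ŷ) = √(2.1363856 × 10^11) = 462210.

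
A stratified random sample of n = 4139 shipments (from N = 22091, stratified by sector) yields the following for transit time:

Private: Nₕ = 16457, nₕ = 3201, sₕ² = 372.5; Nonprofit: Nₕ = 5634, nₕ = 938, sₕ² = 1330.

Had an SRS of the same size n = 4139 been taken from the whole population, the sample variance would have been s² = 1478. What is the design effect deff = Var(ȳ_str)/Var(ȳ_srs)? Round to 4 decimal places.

0.4442

Var(ȳ_str) = Σ Wₕ²(1−fₕ)sₕ²/nₕ with Wₕ = Nₕ/22091:
  Private: (16457/22091)²·(1−3201/16457)·372.5/3201 = 0.05202032
  Nonprofit: (5634/22091)²·(1−938/5634)·1330/938 = 0.07687108
  → Var(ȳ_str) = 0.1288914.
Var(ȳ_srs) = (1 − 4139/22091)·1478/4139 = 0.29018601.
deff = 0.1288914 / 0.29018601 = 0.4442.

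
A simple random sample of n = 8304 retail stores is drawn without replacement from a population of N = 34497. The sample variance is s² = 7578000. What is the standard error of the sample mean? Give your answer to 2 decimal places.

Under SRS without replacement, Var(ȳ) = (1 − f)·s²/n with f = n/N = 8304/34497 = 0.24071658.
Var(ȳ) = (1 − 0.24071658)·7578000/8304 = 0.75928342·912.57225 = 692.90098.
SE(ȳ) = √(692.90098) = 26.32.

26.32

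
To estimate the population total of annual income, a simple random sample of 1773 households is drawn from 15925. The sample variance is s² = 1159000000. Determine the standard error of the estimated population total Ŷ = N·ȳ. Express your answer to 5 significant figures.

1.2138 × 10^7

Var(Ŷ) = N²·Var(ȳ) = N²·(1 − n/N)·s²/n.
f = 1773/15925 = 0.11133438; Var(ȳ) = 0.88866562·1159000000/1773 = 580915.65.
Var(Ŷ) = 15925² · 580915.65 = 1.4732348 × 10^14.
SE(Ŷ) = √(1.4732348 × 10^14) = 1.2138 × 10^7.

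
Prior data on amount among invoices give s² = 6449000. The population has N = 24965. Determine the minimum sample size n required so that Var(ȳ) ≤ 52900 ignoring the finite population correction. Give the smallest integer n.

Without fpc, n₀ = s²/D = 6449000/52900 = 121.9093.
Rounding up, n = 122.

122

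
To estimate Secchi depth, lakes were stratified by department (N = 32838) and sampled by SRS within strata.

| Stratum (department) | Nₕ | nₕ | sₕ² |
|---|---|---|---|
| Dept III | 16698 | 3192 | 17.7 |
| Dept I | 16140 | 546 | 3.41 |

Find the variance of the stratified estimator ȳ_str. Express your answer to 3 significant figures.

Var(ȳ_str) = Σₕ Wₕ²(1 − fₕ)sₕ²/nₕ with Wₕ = Nₕ/N, N = 32838.
Dept III: Wₕ = 0.50849625; term = 0.50849625²·(1 − 0.19116062)·17.7/3192 = 0.0011597068.
Dept I: Wₕ = 0.49150375; term = 0.49150375²·(1 − 0.03382900)·3.41/546 = 0.0014577042.
Sum = 0.002617411.

0.00262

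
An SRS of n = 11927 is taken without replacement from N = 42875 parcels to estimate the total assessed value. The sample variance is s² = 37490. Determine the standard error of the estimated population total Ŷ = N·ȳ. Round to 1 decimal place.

Var(Ŷ) = N²·Var(ȳ) = N²·(1 − n/N)·s²/n.
f = 11927/42875 = 0.27818076; Var(ȳ) = 0.72181924·37490/11927 = 2.268886.
Var(Ŷ) = 42875² · 2.268886 = 4.1708151 × 10^9.
SE(Ŷ) = √(4.1708151 × 10^9) = 64581.8.

64581.8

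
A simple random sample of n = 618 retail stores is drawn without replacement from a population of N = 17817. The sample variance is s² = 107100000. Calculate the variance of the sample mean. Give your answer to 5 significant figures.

Under SRS without replacement, Var(ȳ) = (1 − f)·s²/n with f = n/N = 618/17817 = 0.03468597.
Var(ȳ) = (1 − 0.03468597)·107100000/618 = 0.96531403·173300.97 = 167289.86.

167290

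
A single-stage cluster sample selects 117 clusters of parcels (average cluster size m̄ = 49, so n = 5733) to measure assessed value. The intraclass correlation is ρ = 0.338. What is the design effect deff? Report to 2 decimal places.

17.22

deff = 1 + (49 − 1)·0.338 = 1 + 16.224 = 17.224.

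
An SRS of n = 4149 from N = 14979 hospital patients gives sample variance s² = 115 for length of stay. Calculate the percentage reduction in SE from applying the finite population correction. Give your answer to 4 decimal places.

14.9699

f = n/N = 4149/14979 = 0.27698778.
SE_no-fpc = √(s²/n) = 0.1664858; SE_fpc = √((1−f)s²/n) = 0.14156309.
Ratio = √(1−f) = 0.85030125. Reduction = 100·(1 − 0.85030125) = 14.9699%.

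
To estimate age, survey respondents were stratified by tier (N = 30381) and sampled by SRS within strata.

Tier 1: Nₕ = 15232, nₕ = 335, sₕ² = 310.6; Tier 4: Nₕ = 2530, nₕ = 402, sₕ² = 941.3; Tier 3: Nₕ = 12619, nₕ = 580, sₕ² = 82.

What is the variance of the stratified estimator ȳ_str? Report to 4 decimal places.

0.2649

Var(ȳ_str) = Σₕ Wₕ²(1 − fₕ)sₕ²/nₕ with Wₕ = Nₕ/N, N = 30381.
Tier 1: Wₕ = 0.50136599; term = 0.50136599²·(1 − 0.02199317)·310.6/335 = 0.22793355.
Tier 4: Wₕ = 0.08327573; term = 0.08327573²·(1 − 0.15889328)·941.3/402 = 0.013658092.
Tier 3: Wₕ = 0.41535828; term = 0.41535828²·(1 − 0.04596244)·82/580 = 0.023270038.
Sum = 0.26486168.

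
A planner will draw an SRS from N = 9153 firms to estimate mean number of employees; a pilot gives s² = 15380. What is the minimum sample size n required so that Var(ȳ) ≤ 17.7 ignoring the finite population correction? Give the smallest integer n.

869

Without fpc, n₀ = s²/D = 15380/17.7 = 868.9266.
Rounding up, n = 869.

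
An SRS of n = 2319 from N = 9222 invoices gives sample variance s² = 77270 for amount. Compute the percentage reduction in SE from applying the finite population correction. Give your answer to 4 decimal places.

f = n/N = 2319/9222 = 0.25146389.
SE_no-fpc = √(s²/n) = 5.7723822; SE_fpc = √((1−f)s²/n) = 4.9941486.
Ratio = √(1−f) = 0.86517981. Reduction = 100·(1 − 0.86517981) = 13.4820%.

13.4820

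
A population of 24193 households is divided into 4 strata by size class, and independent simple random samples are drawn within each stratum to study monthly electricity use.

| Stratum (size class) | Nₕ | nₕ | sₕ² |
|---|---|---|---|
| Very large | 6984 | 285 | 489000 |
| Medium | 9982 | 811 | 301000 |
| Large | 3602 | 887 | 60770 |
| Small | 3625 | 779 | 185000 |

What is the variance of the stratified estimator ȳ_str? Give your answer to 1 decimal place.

Var(ȳ_str) = Σₕ Wₕ²(1 − fₕ)sₕ²/nₕ with Wₕ = Nₕ/N, N = 24193.
Very large: Wₕ = 0.28867854; term = 0.28867854²·(1 − 0.04080756)·489000/285 = 137.15093.
Medium: Wₕ = 0.41259869; term = 0.41259869²·(1 − 0.08124624)·301000/811 = 58.049763.
Large: Wₕ = 0.14888604; term = 0.14888604²·(1 − 0.24625208)·60770/887 = 1.1447212.
Small: Wₕ = 0.14983673; term = 0.14983673²·(1 − 0.21489655)·185000/779 = 4.1859856.
Sum = 200.5314.

200.5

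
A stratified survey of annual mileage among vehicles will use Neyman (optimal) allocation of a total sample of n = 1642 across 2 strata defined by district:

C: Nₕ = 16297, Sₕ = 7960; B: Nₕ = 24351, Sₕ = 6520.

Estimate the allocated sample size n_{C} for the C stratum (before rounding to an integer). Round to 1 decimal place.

738.3

Neyman allocation: nₕ = n·NₕSₕ / Σⱼ NⱼSⱼ.
Σ NⱼSⱼ = 16297·7960 + 24351·6520 = 2.8849264 × 10^8.
n_{C} = 1642·16297·7960 / (2.8849264 × 10^8) = 738.3.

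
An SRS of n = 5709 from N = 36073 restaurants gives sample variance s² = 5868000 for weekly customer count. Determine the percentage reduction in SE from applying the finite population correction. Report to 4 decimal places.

f = n/N = 5709/36073 = 0.15826241.
SE_no-fpc = √(s²/n) = 32.060112; SE_fpc = √((1−f)s²/n) = 29.413953.
Ratio = √(1−f) = 0.91746258. Reduction = 100·(1 − 0.91746258) = 8.2537%.

8.2537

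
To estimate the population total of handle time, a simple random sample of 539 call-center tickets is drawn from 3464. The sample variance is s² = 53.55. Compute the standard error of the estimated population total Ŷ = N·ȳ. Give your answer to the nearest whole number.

Var(Ŷ) = N²·Var(ȳ) = N²·(1 − n/N)·s²/n.
f = 539/3464 = 0.15560046; Var(ȳ) = 0.84439954·53.55/539 = 0.083891642.
Var(Ŷ) = 3464² · 0.083891642 = 1.0066406 × 10^6.
SE(Ŷ) = √(1.0066406 × 10^6) = 1003.

1003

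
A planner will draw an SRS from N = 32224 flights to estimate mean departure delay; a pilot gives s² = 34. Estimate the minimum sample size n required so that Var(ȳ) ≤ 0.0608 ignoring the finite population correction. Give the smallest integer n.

Without fpc, n₀ = s²/D = 34/0.0608 = 559.2105.
Rounding up, n = 560.

560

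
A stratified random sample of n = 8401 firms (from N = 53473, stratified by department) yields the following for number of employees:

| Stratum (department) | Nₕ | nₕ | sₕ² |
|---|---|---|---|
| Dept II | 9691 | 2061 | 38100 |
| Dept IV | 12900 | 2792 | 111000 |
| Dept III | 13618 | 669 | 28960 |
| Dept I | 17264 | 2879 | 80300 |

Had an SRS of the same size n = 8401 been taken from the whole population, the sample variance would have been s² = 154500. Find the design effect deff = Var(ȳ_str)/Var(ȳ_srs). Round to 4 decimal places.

Var(ȳ_str) = Σ Wₕ²(1−fₕ)sₕ²/nₕ with Wₕ = Nₕ/53473:
  Dept II: (9691/53473)²·(1−2061/9691)·38100/2061 = 0.47804746
  Dept IV: (12900/53473)²·(1−2792/12900)·111000/2792 = 1.8129816
  Dept III: (13618/53473)²·(1−669/13618)·28960/669 = 2.6696412
  Dept I: (17264/53473)²·(1−2879/17264)·80300/2879 = 2.422457
  → Var(ȳ_str) = 7.3831273.
Var(ȳ_srs) = (1 − 8401/53473)·154500/8401 = 15.501359.
deff = 7.3831273 / 15.501359 = 0.4763.

0.4763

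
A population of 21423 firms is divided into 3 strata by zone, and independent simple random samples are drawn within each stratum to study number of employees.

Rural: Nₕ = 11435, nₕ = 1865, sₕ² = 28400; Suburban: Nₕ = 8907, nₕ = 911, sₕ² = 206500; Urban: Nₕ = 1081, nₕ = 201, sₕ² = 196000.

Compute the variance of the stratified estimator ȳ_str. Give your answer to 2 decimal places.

Var(ȳ_str) = Σₕ Wₕ²(1 − fₕ)sₕ²/nₕ with Wₕ = Nₕ/N, N = 21423.
Rural: Wₕ = 0.53377211; term = 0.53377211²·(1 − 0.16309576)·28400/1865 = 3.6310066.
Suburban: Wₕ = 0.41576810; term = 0.41576810²·(1 − 0.10227911)·206500/911 = 35.17591.
Urban: Wₕ = 0.05045979; term = 0.05045979²·(1 − 0.18593895)·196000/201 = 2.0211931.
Sum = 40.82811.

40.83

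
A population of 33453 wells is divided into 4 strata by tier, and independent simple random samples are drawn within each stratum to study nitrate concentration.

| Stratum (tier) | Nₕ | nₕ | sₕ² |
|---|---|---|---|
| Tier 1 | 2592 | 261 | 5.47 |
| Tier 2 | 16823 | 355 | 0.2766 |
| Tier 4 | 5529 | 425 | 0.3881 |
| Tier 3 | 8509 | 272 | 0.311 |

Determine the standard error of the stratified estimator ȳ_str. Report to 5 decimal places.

Var(ȳ_str) = Σₕ Wₕ²(1 − fₕ)sₕ²/nₕ with Wₕ = Nₕ/N, N = 33453.
Tier 1: Wₕ = 0.07748184; term = 0.07748184²·(1 − 0.10069444)·5.47/261 = 1.1314984 × 10^-4.
Tier 2: Wₕ = 0.50288464; term = 0.50288464²·(1 − 0.02110206)·0.2766/355 = 1.9288479 × 10^-4.
Tier 4: Wₕ = 0.16527666; term = 0.16527666²·(1 − 0.07686743)·0.3881/425 = 2.3027237 × 10^-5.
Tier 3: Wₕ = 0.25435686; term = 0.25435686²·(1 − 0.03196615)·0.311/272 = 7.1609218 × 10^-5.
Sum = 4.0067109 × 10^-4.
SE = √(4.0067109 × 10^-4) = 0.02002.

0.02002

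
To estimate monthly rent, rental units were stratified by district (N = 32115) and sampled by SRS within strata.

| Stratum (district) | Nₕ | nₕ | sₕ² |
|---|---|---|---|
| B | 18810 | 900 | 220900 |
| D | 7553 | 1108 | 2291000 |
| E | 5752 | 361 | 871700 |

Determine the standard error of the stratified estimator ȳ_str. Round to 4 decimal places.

Var(ȳ_str) = Σₕ Wₕ²(1 − fₕ)sₕ²/nₕ with Wₕ = Nₕ/N, N = 32115.
B: Wₕ = 0.58570761; term = 0.58570761²·(1 − 0.04784689)·220900/900 = 80.171819.
D: Wₕ = 0.23518605; term = 0.23518605²·(1 − 0.14669668)·2291000/1108 = 97.591475.
E: Wₕ = 0.17910634; term = 0.17910634²·(1 − 0.06276078)·871700/361 = 72.599261.
Sum = 250.36256.
SE = √(250.36256) = 15.8228.

15.8228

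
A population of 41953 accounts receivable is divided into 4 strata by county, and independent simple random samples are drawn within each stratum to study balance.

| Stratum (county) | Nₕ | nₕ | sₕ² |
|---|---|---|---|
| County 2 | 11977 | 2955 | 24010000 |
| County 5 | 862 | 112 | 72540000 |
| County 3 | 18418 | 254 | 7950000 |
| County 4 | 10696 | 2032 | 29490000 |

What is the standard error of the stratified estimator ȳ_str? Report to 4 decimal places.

Var(ȳ_str) = Σₕ Wₕ²(1 − fₕ)sₕ²/nₕ with Wₕ = Nₕ/N, N = 41953.
County 2: Wₕ = 0.28548614; term = 0.28548614²·(1 − 0.24672289)·24010000/2955 = 498.83797.
County 5: Wₕ = 0.02054680; term = 0.02054680²·(1 − 0.12993039)·72540000/112 = 237.90415.
County 3: Wₕ = 0.43901509; term = 0.43901509²·(1 − 0.01379086)·7950000/254 = 5949.2378.
County 4: Wₕ = 0.25495197; term = 0.25495197²·(1 − 0.18997756)·29490000/2032 = 764.1258.
Sum = 7450.1057.
SE = √(7450.1057) = 86.3140.

86.3140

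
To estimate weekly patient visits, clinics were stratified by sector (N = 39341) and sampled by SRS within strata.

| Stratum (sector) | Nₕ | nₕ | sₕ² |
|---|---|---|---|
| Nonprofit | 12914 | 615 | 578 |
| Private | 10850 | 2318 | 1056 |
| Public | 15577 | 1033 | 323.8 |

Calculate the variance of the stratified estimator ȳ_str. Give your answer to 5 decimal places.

Var(ȳ_str) = Σₕ Wₕ²(1 − fₕ)sₕ²/nₕ with Wₕ = Nₕ/N, N = 39341.
Nonprofit: Wₕ = 0.32825805; term = 0.32825805²·(1 − 0.04762274)·578/615 = 0.096447842.
Private: Wₕ = 0.27579370; term = 0.27579370²·(1 − 0.21364055)·1056/2318 = 0.027248355.
Public: Wₕ = 0.39594825; term = 0.39594825²·(1 − 0.06631572)·323.8/1033 = 0.04588317.
Sum = 0.16957937.

0.16958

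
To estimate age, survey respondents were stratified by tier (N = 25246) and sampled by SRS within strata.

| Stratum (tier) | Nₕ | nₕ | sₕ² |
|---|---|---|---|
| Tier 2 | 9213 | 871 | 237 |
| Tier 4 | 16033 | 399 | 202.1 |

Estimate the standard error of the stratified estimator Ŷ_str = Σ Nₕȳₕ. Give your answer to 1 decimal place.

Var(Ŷ_str) = Σₕ Nₕ²(1 − fₕ)sₕ²/nₕ.
Tier 2: 9213²·(1 − 871/9213)·237/871 = 2.0912283 × 10^7.
Tier 4: 16033²·(1 − 399/16033)·202.1/399 = 1.2696333 × 10^8.
Sum = 1.4787561 × 10^8.
SE = √(1.4787561 × 10^8) = 12160.4.

12160.4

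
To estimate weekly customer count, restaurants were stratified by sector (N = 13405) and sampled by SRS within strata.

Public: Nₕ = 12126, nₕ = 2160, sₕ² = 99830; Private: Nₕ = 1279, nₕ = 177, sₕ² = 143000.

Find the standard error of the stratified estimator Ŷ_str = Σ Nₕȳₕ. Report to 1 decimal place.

82000.0

Var(Ŷ_str) = Σₕ Nₕ²(1 − fₕ)sₕ²/nₕ.
Public: 12126²·(1 − 2160/12126)·99830/2160 = 5.5852905 × 10^9.
Private: 1279²·(1 − 177/1279)·143000/177 = 1.1387147 × 10^9.
Sum = 6.7240052 × 10^9.
SE = √(6.7240052 × 10^9) = 82000.0.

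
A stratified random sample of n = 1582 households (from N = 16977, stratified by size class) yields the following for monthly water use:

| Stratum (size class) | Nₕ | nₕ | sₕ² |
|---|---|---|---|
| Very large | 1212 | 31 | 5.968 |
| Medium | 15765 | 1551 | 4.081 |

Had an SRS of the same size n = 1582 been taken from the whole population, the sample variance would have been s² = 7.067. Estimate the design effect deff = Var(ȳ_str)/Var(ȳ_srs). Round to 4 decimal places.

0.7410

Var(ȳ_str) = Σ Wₕ²(1−fₕ)sₕ²/nₕ with Wₕ = Nₕ/16977:
  Very large: (1212/16977)²·(1−31/1212)·5.968/31 = 9.5608772 × 10^-4
  Medium: (15765/16977)²·(1−1551/15765)·4.081/1551 = 0.0020457058
  → Var(ȳ_str) = 0.0030017935.
Var(ȳ_srs) = (1 − 1582/16977)·7.067/1582 = 0.0040508611.
deff = 0.0030017935 / 0.0040508611 = 0.7410.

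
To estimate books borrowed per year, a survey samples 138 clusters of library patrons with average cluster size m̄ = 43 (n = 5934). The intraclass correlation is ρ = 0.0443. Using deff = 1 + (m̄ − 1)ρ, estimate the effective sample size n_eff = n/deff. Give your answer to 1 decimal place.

2074.4

deff = 1 + (43 − 1)·0.0443 = 1 + 1.8606 = 2.8606.
n_eff = 5934 / 2.8606 = 2074.4.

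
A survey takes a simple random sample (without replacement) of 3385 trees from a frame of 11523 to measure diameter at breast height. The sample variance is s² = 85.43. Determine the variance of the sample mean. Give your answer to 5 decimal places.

Under SRS without replacement, Var(ȳ) = (1 − f)·s²/n with f = n/N = 3385/11523 = 0.29376031.
Var(ȳ) = (1 − 0.29376031)·85.43/3385 = 0.70623969·0.025237814 = 0.017823946.

0.01782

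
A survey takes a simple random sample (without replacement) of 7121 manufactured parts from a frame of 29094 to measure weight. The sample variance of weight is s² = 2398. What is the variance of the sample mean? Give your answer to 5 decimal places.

0.25433

Under SRS without replacement, Var(ȳ) = (1 − f)·s²/n with f = n/N = 7121/29094 = 0.24475837.
Var(ȳ) = (1 − 0.24475837)·2398/7121 = 0.75524163·0.33675046 = 0.25432796.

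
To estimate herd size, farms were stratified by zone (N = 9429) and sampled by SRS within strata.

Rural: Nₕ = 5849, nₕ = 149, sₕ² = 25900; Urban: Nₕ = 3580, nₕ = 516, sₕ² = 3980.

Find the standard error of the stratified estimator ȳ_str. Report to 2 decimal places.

8.13

Var(ȳ_str) = Σₕ Wₕ²(1 − fₕ)sₕ²/nₕ with Wₕ = Nₕ/N, N = 9429.
Rural: Wₕ = 0.62032029; term = 0.62032029²·(1 − 0.02547444)·25900/149 = 65.183654.
Urban: Wₕ = 0.37967971; term = 0.37967971²·(1 − 0.14413408)·3980/516 = 0.95164263.
Sum = 66.135297.
SE = √(66.135297) = 8.13.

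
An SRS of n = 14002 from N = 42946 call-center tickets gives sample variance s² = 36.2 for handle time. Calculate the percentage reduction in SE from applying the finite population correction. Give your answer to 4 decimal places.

f = n/N = 14002/42946 = 0.32603735.
SE_no-fpc = √(s²/n) = 0.050846287; SE_fpc = √((1−f)s²/n) = 0.041742376.
Ratio = √(1−f) = 0.82095228. Reduction = 100·(1 − 0.82095228) = 17.9048%.

17.9048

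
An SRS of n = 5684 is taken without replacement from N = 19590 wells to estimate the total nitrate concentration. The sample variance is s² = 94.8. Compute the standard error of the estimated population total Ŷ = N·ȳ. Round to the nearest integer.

Var(Ŷ) = N²·Var(ȳ) = N²·(1 − n/N)·s²/n.
f = 5684/19590 = 0.29014803; Var(ȳ) = 0.70985197·94.8/5684 = 0.011839192.
Var(Ŷ) = 19590² · 0.011839192 = 4.5435042 × 10^6.
SE(Ŷ) = √(4.5435042 × 10^6) = 2132.

2132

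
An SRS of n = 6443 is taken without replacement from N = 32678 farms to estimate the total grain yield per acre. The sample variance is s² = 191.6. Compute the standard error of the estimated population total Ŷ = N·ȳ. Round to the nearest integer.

5049

Var(Ŷ) = N²·Var(ȳ) = N²·(1 − n/N)·s²/n.
f = 6443/32678 = 0.19716629; Var(ȳ) = 0.80283371·191.6/6443 = 0.023874428.
Var(Ŷ) = 32678² · 0.023874428 = 2.5494348 × 10^7.
SE(Ŷ) = √(2.5494348 × 10^7) = 5049.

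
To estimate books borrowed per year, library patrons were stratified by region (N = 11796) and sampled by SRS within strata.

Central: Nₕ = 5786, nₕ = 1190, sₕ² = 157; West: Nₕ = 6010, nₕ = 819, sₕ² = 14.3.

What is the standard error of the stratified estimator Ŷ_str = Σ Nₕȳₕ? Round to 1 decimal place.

Var(Ŷ_str) = Σₕ Nₕ²(1 − fₕ)sₕ²/nₕ.
Central: 5786²·(1 − 1190/5786)·157/1190 = 3.5084165 × 10^6.
West: 6010²·(1 − 819/6010)·14.3/819 = 544725.41.
Sum = 4.0531419 × 10^6.
SE = √(4.0531419 × 10^6) = 2013.2.

2013.2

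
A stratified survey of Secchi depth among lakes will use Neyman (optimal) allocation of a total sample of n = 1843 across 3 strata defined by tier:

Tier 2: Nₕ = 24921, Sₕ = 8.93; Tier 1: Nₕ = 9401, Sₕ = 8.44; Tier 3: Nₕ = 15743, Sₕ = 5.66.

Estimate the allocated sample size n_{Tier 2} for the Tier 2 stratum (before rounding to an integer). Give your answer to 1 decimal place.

1049.0

Neyman allocation: nₕ = n·NₕSₕ / Σⱼ NⱼSⱼ.
Σ NⱼSⱼ = 24921·8.93 + 9401·8.44 + 15743·5.66 = 390994.35.
n_{Tier 2} = 1843·24921·8.93 / 390994.35 = 1049.0.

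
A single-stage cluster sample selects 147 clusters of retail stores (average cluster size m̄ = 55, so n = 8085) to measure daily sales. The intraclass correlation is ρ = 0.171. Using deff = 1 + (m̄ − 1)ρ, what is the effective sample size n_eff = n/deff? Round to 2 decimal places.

790.01

deff = 1 + (55 − 1)·0.171 = 1 + 9.234 = 10.234.
n_eff = 8085 / 10.234 = 790.01.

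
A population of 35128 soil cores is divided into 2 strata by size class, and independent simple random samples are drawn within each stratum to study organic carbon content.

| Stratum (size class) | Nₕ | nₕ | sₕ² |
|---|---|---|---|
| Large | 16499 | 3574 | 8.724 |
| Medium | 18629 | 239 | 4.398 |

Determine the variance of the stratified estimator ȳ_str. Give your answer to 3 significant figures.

0.00553

Var(ȳ_str) = Σₕ Wₕ²(1 − fₕ)sₕ²/nₕ with Wₕ = Nₕ/N, N = 35128.
Large: Wₕ = 0.46968230; term = 0.46968230²·(1 − 0.21661919)·8.724/3574 = 4.2183483 × 10^-4.
Medium: Wₕ = 0.53031770; term = 0.53031770²·(1 − 0.01282946)·4.398/239 = 0.0051088335.
Sum = 0.0055306683.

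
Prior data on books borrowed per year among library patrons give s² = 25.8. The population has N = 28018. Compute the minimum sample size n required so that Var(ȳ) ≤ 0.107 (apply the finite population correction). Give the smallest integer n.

Without fpc, n₀ = s²/D = 25.8/0.107 = 241.1215.
With fpc, (1 − n/N)·s²/n ≤ D requires n ≥ n₀/(1 + n₀/N) = 241.1215/(1 + 241.1215/28018) = 239.0641.
Rounding up, n = 240.

240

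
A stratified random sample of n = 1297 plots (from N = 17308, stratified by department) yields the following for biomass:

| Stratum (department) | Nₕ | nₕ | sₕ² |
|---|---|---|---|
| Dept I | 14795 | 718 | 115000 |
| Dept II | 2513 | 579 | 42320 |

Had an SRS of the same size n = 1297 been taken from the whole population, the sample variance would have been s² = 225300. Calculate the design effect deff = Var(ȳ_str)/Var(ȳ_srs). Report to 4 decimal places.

0.7003

Var(ȳ_str) = Σ Wₕ²(1−fₕ)sₕ²/nₕ with Wₕ = Nₕ/17308:
  Dept I: (14795/17308)²·(1−718/14795)·115000/718 = 111.35371
  Dept II: (2513/17308)²·(1−579/2513)·42320/579 = 1.1858296
  → Var(ȳ_str) = 112.53954.
Var(ȳ_srs) = (1 − 1297/17308)·225300/1297 = 160.69146.
deff = 112.53954 / 160.69146 = 0.7003.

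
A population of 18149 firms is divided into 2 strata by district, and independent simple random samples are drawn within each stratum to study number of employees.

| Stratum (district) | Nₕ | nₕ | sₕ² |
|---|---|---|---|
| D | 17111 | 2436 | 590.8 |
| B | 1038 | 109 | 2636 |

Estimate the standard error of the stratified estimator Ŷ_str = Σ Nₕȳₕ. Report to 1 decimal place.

Var(Ŷ_str) = Σₕ Nₕ²(1 − fₕ)sₕ²/nₕ.
D: 17111²·(1 − 2436/17111)·590.8/2436 = 6.0899917 × 10^7.
B: 1038²·(1 − 109/1038)·2636/109 = 2.3320184 × 10^7.
Sum = 8.4220101 × 10^7.
SE = √(8.4220101 × 10^7) = 9177.2.

9177.2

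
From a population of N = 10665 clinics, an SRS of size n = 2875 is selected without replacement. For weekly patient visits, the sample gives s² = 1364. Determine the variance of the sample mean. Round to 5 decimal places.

Under SRS without replacement, Var(ȳ) = (1 − f)·s²/n with f = n/N = 2875/10665 = 0.26957337.
Var(ȳ) = (1 − 0.26957337)·1364/2875 = 0.73042663·0.47443478 = 0.3465398.

0.34654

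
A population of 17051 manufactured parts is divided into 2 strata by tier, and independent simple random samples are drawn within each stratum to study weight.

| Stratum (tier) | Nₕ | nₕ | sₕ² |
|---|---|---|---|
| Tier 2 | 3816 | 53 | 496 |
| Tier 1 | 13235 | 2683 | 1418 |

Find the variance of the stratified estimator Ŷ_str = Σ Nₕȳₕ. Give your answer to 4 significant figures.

Var(Ŷ_str) = Σₕ Nₕ²(1 − fₕ)sₕ²/nₕ.
Tier 2: 3816²·(1 − 53/3816)·496/53 = 1.3438426 × 10^8.
Tier 1: 13235²·(1 − 2683/13235)·1418/2683 = 7.3809844 × 10^7.
Sum = 2.081941 × 10^8.

2.082 × 10^8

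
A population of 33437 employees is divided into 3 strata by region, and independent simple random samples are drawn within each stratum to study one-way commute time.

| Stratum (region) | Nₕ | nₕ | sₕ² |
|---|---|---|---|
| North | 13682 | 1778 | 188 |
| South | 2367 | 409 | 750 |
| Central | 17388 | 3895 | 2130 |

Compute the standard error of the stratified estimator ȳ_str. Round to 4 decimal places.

Var(ȳ_str) = Σₕ Wₕ²(1 − fₕ)sₕ²/nₕ with Wₕ = Nₕ/N, N = 33437.
North: Wₕ = 0.40918743; term = 0.40918743²·(1 − 0.12995176)·188/1778 = 0.015403308.
South: Wₕ = 0.07078984; term = 0.07078984²·(1 − 0.17279256)·750/409 = 0.0076014123.
Central: Wₕ = 0.52002273; term = 0.52002273²·(1 − 0.22400506)·2130/3895 = 0.11475607.
Sum = 0.13776079.
SE = √(0.13776079) = 0.3712.

0.3712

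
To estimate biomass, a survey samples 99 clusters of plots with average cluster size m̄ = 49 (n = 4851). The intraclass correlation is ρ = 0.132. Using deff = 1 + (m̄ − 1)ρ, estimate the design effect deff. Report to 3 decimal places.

7.336

deff = 1 + (49 − 1)·0.132 = 1 + 6.336 = 7.336.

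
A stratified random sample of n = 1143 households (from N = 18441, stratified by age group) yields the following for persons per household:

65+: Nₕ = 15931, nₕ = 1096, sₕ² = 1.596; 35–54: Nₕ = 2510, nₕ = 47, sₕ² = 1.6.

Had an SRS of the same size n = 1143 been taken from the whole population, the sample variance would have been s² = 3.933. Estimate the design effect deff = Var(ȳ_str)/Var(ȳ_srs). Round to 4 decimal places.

Var(ȳ_str) = Σ Wₕ²(1−fₕ)sₕ²/nₕ with Wₕ = Nₕ/18441:
  65+: (15931/18441)²·(1−1096/15931)·1.596/1096 = 0.0010120081
  35–54: (2510/18441)²·(1−47/2510)·1.6/47 = 6.1885845 × 10^-4
  → Var(ȳ_str) = 0.0016308666.
Var(ȳ_srs) = (1 − 1143/18441)·3.933/1143 = 0.0032276701.
deff = 0.0016308666 / 0.0032276701 = 0.5053.

0.5053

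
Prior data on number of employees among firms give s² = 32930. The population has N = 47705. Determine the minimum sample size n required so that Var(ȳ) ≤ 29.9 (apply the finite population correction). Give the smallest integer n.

Without fpc, n₀ = s²/D = 32930/29.9 = 1101.3378.
With fpc, (1 − n/N)·s²/n ≤ D requires n ≥ n₀/(1 + n₀/N) = 1101.3378/(1 + 1101.3378/47705) = 1076.4856.
Rounding up, n = 1077.

1077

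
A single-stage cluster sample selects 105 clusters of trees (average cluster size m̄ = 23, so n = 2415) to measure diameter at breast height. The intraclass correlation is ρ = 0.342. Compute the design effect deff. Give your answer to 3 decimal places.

8.524

deff = 1 + (23 − 1)·0.342 = 1 + 7.524 = 8.524.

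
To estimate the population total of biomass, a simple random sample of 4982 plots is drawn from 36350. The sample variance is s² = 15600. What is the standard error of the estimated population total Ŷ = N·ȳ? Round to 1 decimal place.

Var(Ŷ) = N²·Var(ȳ) = N²·(1 − n/N)·s²/n.
f = 4982/36350 = 0.13705640; Var(ȳ) = 0.86294360·15600/4982 = 2.7021116.
Var(Ŷ) = 36350² · 2.7021116 = 3.5703609 × 10^9.
SE(Ŷ) = √(3.5703609 × 10^9) = 59752.5.

59752.5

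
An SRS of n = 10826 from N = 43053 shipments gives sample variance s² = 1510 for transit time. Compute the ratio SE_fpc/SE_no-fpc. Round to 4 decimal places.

0.8652

f = n/N = 10826/43053 = 0.25145751.
SE_no-fpc = √(s²/n) = 0.37346892; SE_fpc = √((1−f)s²/n) = 0.32311915.
Ratio = √(1−f) = 0.86518350.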